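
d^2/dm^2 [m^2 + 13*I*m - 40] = 2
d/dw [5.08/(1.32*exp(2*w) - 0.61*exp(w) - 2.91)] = (3.0988 - 13.4112*exp(w))*exp(w)/(-1.32*exp(2*w) + 0.61*exp(w) + 2.91)^2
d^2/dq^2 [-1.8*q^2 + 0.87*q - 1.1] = -3.60000000000000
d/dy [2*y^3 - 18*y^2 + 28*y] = 6*y^2 - 36*y + 28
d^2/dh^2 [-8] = 0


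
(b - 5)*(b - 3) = b^2 - 8*b + 15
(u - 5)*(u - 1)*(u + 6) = u^3 - 31*u + 30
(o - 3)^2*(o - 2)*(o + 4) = o^4 - 4*o^3 - 11*o^2 + 66*o - 72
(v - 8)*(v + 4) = v^2 - 4*v - 32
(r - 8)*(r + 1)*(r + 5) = r^3 - 2*r^2 - 43*r - 40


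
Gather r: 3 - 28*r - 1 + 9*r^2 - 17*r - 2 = 9*r^2 - 45*r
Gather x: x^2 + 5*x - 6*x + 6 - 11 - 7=x^2 - x - 12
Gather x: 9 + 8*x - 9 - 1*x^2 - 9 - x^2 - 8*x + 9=-2*x^2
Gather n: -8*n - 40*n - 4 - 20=-48*n - 24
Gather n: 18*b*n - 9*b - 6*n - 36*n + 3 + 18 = -9*b + n*(18*b - 42) + 21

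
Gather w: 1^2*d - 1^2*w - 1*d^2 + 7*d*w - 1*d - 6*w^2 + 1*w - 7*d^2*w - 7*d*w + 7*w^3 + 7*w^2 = -7*d^2*w - d^2 + 7*w^3 + w^2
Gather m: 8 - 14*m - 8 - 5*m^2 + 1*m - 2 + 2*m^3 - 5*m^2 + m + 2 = 2*m^3 - 10*m^2 - 12*m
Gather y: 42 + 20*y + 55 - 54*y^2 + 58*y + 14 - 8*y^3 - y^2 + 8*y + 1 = -8*y^3 - 55*y^2 + 86*y + 112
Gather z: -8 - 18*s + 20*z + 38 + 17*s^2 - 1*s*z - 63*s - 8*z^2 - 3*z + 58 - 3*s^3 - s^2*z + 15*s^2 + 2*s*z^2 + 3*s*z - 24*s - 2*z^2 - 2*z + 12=-3*s^3 + 32*s^2 - 105*s + z^2*(2*s - 10) + z*(-s^2 + 2*s + 15) + 100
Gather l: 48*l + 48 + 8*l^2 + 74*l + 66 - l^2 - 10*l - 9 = 7*l^2 + 112*l + 105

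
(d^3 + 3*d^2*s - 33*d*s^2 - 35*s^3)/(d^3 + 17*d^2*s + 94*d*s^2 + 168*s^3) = (d^2 - 4*d*s - 5*s^2)/(d^2 + 10*d*s + 24*s^2)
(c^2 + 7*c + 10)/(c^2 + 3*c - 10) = (c + 2)/(c - 2)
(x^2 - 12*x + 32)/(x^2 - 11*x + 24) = (x - 4)/(x - 3)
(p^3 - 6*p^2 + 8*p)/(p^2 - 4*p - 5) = p*(-p^2 + 6*p - 8)/(-p^2 + 4*p + 5)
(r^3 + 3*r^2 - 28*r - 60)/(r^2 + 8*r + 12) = r - 5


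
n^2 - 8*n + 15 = (n - 5)*(n - 3)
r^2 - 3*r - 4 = (r - 4)*(r + 1)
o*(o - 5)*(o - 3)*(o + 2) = o^4 - 6*o^3 - o^2 + 30*o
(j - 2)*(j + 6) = j^2 + 4*j - 12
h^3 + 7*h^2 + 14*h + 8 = (h + 1)*(h + 2)*(h + 4)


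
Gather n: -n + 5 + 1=6 - n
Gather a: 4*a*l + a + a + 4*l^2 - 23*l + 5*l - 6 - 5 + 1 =a*(4*l + 2) + 4*l^2 - 18*l - 10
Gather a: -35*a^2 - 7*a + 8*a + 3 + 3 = -35*a^2 + a + 6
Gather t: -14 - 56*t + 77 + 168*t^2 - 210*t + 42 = 168*t^2 - 266*t + 105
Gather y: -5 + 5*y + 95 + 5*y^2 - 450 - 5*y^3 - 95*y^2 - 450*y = -5*y^3 - 90*y^2 - 445*y - 360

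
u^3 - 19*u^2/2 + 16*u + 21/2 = (u - 7)*(u - 3)*(u + 1/2)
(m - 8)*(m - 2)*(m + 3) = m^3 - 7*m^2 - 14*m + 48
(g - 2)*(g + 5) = g^2 + 3*g - 10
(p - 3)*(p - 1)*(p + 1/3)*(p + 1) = p^4 - 8*p^3/3 - 2*p^2 + 8*p/3 + 1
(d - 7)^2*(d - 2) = d^3 - 16*d^2 + 77*d - 98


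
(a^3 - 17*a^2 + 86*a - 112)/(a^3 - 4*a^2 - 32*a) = (a^2 - 9*a + 14)/(a*(a + 4))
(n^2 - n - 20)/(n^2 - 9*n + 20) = (n + 4)/(n - 4)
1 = 1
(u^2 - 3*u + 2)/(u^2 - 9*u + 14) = (u - 1)/(u - 7)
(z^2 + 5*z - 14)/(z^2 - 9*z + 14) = (z + 7)/(z - 7)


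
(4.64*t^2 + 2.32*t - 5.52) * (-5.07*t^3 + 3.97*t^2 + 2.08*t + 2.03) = -23.5248*t^5 + 6.6584*t^4 + 46.848*t^3 - 7.6696*t^2 - 6.772*t - 11.2056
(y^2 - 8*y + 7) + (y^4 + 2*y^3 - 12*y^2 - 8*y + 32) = y^4 + 2*y^3 - 11*y^2 - 16*y + 39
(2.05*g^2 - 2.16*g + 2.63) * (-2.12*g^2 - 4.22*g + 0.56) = -4.346*g^4 - 4.0718*g^3 + 4.6876*g^2 - 12.3082*g + 1.4728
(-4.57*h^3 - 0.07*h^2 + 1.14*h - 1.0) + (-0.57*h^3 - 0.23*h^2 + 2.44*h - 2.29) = -5.14*h^3 - 0.3*h^2 + 3.58*h - 3.29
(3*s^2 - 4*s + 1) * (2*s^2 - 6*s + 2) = 6*s^4 - 26*s^3 + 32*s^2 - 14*s + 2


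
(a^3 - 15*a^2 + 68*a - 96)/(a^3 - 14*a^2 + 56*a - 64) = (a - 3)/(a - 2)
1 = 1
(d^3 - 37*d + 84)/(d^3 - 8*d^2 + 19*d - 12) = (d + 7)/(d - 1)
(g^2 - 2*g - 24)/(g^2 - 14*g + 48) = (g + 4)/(g - 8)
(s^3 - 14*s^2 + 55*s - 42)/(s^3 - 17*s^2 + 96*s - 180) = (s^2 - 8*s + 7)/(s^2 - 11*s + 30)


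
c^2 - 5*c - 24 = (c - 8)*(c + 3)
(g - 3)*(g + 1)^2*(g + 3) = g^4 + 2*g^3 - 8*g^2 - 18*g - 9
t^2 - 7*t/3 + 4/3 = (t - 4/3)*(t - 1)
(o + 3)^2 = o^2 + 6*o + 9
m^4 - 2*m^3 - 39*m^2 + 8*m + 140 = (m - 7)*(m - 2)*(m + 2)*(m + 5)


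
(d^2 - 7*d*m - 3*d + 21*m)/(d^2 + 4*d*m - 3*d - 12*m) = (d - 7*m)/(d + 4*m)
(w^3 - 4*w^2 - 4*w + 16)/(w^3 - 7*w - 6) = (w^2 - 6*w + 8)/(w^2 - 2*w - 3)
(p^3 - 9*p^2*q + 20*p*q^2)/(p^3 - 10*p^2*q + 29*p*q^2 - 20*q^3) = p/(p - q)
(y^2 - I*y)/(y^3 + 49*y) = (y - I)/(y^2 + 49)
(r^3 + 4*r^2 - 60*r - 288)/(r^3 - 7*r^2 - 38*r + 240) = (r + 6)/(r - 5)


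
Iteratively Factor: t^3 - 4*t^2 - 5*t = (t + 1)*(t^2 - 5*t) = t*(t + 1)*(t - 5)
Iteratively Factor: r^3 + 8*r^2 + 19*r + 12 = (r + 1)*(r^2 + 7*r + 12) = (r + 1)*(r + 3)*(r + 4)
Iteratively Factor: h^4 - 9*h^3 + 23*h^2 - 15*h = (h - 3)*(h^3 - 6*h^2 + 5*h) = h*(h - 3)*(h^2 - 6*h + 5) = h*(h - 5)*(h - 3)*(h - 1)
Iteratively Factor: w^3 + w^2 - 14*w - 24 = (w + 2)*(w^2 - w - 12) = (w + 2)*(w + 3)*(w - 4)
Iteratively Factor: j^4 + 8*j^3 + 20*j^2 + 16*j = (j + 2)*(j^3 + 6*j^2 + 8*j) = j*(j + 2)*(j^2 + 6*j + 8) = j*(j + 2)*(j + 4)*(j + 2)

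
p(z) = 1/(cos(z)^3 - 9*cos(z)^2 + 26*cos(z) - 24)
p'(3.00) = 0.00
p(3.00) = -0.02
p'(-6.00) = 0.08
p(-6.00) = -0.16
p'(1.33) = 0.06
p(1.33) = -0.05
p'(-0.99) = -0.09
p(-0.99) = -0.08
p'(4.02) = -0.02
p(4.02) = -0.02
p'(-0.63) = -0.11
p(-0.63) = -0.12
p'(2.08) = 0.02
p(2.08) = -0.03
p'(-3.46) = 0.00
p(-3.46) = -0.02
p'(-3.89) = 0.01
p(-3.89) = -0.02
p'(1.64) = 0.04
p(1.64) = -0.04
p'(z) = (3*sin(z)*cos(z)^2 - 18*sin(z)*cos(z) + 26*sin(z))/(cos(z)^3 - 9*cos(z)^2 + 26*cos(z) - 24)^2 = (3*cos(z)^2 - 18*cos(z) + 26)*sin(z)/(cos(z)^3 - 9*cos(z)^2 + 26*cos(z) - 24)^2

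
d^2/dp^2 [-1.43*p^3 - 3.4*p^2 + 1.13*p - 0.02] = -8.58*p - 6.8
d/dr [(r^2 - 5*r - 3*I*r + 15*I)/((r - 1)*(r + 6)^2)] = (-r^3 + r^2*(16 + 6*I) + r*(-17 - 48*I) + 30 - 42*I)/(r^5 + 16*r^4 + 73*r^3 + 18*r^2 - 324*r + 216)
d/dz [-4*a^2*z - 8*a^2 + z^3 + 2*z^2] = -4*a^2 + 3*z^2 + 4*z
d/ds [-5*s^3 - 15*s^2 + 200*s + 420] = -15*s^2 - 30*s + 200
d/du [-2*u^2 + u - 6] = 1 - 4*u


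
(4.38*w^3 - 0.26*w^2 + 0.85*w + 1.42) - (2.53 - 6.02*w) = 4.38*w^3 - 0.26*w^2 + 6.87*w - 1.11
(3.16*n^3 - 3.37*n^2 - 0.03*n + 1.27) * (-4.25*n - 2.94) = -13.43*n^4 + 5.0321*n^3 + 10.0353*n^2 - 5.3093*n - 3.7338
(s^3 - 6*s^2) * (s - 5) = s^4 - 11*s^3 + 30*s^2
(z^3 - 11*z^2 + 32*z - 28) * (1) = z^3 - 11*z^2 + 32*z - 28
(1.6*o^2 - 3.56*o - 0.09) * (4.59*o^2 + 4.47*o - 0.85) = 7.344*o^4 - 9.1884*o^3 - 17.6863*o^2 + 2.6237*o + 0.0765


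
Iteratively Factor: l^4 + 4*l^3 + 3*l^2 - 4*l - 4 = (l + 2)*(l^3 + 2*l^2 - l - 2) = (l - 1)*(l + 2)*(l^2 + 3*l + 2) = (l - 1)*(l + 1)*(l + 2)*(l + 2)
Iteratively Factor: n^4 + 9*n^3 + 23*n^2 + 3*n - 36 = (n - 1)*(n^3 + 10*n^2 + 33*n + 36) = (n - 1)*(n + 4)*(n^2 + 6*n + 9) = (n - 1)*(n + 3)*(n + 4)*(n + 3)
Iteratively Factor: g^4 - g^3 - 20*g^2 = (g - 5)*(g^3 + 4*g^2) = g*(g - 5)*(g^2 + 4*g) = g^2*(g - 5)*(g + 4)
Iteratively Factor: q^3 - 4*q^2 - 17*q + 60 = (q - 5)*(q^2 + q - 12) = (q - 5)*(q - 3)*(q + 4)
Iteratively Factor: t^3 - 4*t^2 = (t)*(t^2 - 4*t) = t^2*(t - 4)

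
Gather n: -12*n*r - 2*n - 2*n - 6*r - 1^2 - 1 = n*(-12*r - 4) - 6*r - 2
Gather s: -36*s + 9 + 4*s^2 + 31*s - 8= 4*s^2 - 5*s + 1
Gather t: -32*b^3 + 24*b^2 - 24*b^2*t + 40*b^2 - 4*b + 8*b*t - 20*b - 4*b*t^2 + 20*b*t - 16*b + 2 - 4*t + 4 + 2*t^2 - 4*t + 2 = -32*b^3 + 64*b^2 - 40*b + t^2*(2 - 4*b) + t*(-24*b^2 + 28*b - 8) + 8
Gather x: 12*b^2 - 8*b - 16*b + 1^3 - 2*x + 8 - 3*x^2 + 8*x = 12*b^2 - 24*b - 3*x^2 + 6*x + 9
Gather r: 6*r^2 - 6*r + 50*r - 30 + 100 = 6*r^2 + 44*r + 70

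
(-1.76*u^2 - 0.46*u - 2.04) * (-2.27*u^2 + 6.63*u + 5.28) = 3.9952*u^4 - 10.6246*u^3 - 7.7118*u^2 - 15.954*u - 10.7712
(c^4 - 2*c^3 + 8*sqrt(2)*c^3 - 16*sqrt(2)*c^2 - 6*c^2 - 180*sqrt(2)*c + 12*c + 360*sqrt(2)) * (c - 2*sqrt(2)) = c^5 - 2*c^4 + 6*sqrt(2)*c^4 - 38*c^3 - 12*sqrt(2)*c^3 - 168*sqrt(2)*c^2 + 76*c^2 + 336*sqrt(2)*c + 720*c - 1440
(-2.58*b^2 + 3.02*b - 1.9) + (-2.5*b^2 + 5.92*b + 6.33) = -5.08*b^2 + 8.94*b + 4.43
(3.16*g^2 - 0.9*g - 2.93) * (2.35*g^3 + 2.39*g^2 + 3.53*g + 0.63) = 7.426*g^5 + 5.4374*g^4 + 2.1183*g^3 - 8.1889*g^2 - 10.9099*g - 1.8459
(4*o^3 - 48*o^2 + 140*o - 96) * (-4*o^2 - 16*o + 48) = -16*o^5 + 128*o^4 + 400*o^3 - 4160*o^2 + 8256*o - 4608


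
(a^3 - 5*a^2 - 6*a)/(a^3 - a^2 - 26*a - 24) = a/(a + 4)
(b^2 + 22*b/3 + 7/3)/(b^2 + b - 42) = (b + 1/3)/(b - 6)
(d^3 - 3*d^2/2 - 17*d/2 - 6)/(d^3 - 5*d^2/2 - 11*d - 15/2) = (d - 4)/(d - 5)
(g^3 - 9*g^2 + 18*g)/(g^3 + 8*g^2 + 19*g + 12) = g*(g^2 - 9*g + 18)/(g^3 + 8*g^2 + 19*g + 12)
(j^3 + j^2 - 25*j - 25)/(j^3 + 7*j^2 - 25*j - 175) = (j + 1)/(j + 7)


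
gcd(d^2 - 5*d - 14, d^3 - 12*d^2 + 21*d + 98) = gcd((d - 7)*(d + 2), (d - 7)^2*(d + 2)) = d^2 - 5*d - 14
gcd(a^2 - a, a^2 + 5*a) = a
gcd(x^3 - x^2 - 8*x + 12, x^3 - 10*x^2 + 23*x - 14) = x - 2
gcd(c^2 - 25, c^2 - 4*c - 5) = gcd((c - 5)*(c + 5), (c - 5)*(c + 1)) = c - 5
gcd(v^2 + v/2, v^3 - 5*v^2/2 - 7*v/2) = v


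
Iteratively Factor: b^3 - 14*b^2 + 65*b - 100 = (b - 5)*(b^2 - 9*b + 20) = (b - 5)^2*(b - 4)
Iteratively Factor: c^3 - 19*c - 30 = (c + 2)*(c^2 - 2*c - 15) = (c - 5)*(c + 2)*(c + 3)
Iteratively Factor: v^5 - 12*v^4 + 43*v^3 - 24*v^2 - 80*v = (v)*(v^4 - 12*v^3 + 43*v^2 - 24*v - 80) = v*(v - 4)*(v^3 - 8*v^2 + 11*v + 20) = v*(v - 4)^2*(v^2 - 4*v - 5) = v*(v - 5)*(v - 4)^2*(v + 1)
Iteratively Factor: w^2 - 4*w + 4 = (w - 2)*(w - 2)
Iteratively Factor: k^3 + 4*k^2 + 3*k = (k)*(k^2 + 4*k + 3) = k*(k + 1)*(k + 3)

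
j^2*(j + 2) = j^3 + 2*j^2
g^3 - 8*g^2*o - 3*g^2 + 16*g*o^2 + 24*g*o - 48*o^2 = (g - 3)*(g - 4*o)^2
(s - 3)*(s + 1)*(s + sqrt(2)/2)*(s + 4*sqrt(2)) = s^4 - 2*s^3 + 9*sqrt(2)*s^3/2 - 9*sqrt(2)*s^2 + s^2 - 27*sqrt(2)*s/2 - 8*s - 12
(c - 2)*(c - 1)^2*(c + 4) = c^4 - 11*c^2 + 18*c - 8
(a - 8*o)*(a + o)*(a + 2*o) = a^3 - 5*a^2*o - 22*a*o^2 - 16*o^3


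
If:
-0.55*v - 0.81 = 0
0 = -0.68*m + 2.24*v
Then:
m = -4.85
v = -1.47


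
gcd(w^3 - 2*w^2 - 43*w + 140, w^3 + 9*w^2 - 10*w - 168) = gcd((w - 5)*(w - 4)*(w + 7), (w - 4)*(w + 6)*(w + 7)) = w^2 + 3*w - 28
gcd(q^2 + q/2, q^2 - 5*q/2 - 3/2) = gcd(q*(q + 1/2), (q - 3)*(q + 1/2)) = q + 1/2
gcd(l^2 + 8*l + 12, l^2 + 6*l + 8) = l + 2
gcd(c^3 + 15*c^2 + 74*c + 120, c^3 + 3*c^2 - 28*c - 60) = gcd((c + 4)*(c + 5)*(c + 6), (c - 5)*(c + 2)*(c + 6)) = c + 6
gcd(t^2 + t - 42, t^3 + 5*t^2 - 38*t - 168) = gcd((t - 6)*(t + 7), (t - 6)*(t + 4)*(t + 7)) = t^2 + t - 42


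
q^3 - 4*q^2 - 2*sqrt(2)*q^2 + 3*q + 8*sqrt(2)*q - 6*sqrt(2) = (q - 3)*(q - 1)*(q - 2*sqrt(2))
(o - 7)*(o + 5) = o^2 - 2*o - 35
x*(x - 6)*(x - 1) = x^3 - 7*x^2 + 6*x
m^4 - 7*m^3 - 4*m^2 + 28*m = m*(m - 7)*(m - 2)*(m + 2)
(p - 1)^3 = p^3 - 3*p^2 + 3*p - 1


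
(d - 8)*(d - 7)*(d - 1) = d^3 - 16*d^2 + 71*d - 56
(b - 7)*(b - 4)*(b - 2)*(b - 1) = b^4 - 14*b^3 + 63*b^2 - 106*b + 56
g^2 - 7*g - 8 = (g - 8)*(g + 1)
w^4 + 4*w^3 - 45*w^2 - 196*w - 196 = (w - 7)*(w + 2)^2*(w + 7)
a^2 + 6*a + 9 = (a + 3)^2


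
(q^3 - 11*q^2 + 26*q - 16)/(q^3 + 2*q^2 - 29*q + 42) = (q^2 - 9*q + 8)/(q^2 + 4*q - 21)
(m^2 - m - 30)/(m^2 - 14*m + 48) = (m + 5)/(m - 8)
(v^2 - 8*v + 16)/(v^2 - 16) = (v - 4)/(v + 4)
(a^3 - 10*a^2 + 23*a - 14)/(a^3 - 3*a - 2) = (a^2 - 8*a + 7)/(a^2 + 2*a + 1)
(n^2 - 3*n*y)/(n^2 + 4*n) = (n - 3*y)/(n + 4)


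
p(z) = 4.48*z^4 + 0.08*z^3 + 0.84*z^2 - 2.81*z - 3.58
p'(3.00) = 488.23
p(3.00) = 360.59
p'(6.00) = 3886.63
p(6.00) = 5833.16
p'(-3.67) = -891.54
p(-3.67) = 826.81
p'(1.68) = 85.66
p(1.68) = 30.14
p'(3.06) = 518.03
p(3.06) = 390.77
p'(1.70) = 88.78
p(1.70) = 31.88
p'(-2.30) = -223.44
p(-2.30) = 131.72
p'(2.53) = 293.18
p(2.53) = 179.54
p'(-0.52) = -6.14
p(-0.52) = -1.58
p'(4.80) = 1992.59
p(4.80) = 2389.30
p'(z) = 17.92*z^3 + 0.24*z^2 + 1.68*z - 2.81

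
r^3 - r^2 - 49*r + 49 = (r - 7)*(r - 1)*(r + 7)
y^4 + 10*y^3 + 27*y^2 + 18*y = y*(y + 1)*(y + 3)*(y + 6)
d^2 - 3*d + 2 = (d - 2)*(d - 1)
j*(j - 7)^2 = j^3 - 14*j^2 + 49*j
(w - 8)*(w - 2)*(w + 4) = w^3 - 6*w^2 - 24*w + 64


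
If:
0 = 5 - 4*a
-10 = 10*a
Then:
No Solution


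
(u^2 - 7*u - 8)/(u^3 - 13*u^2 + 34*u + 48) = 1/(u - 6)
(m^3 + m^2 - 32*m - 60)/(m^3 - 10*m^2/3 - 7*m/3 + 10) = 3*(m^3 + m^2 - 32*m - 60)/(3*m^3 - 10*m^2 - 7*m + 30)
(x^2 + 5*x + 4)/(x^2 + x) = (x + 4)/x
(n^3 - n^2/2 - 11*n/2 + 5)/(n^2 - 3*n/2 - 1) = (2*n^2 + 3*n - 5)/(2*n + 1)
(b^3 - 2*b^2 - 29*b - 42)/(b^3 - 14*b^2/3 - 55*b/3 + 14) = 3*(b + 2)/(3*b - 2)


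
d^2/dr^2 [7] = 0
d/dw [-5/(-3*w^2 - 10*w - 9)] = 10*(-3*w - 5)/(3*w^2 + 10*w + 9)^2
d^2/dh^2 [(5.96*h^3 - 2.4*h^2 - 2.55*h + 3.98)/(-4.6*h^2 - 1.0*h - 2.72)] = (-1.13686837721616e-13*h^5 + 223.05904*h^3 - 782.7408*h^2 - 565.848384*h + 113.27584)/(97.336*h^6 + 63.48*h^5 + 186.4656*h^4 + 76.072*h^3 + 110.25792*h^2 + 22.1952*h + 20.123648)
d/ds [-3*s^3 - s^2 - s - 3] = -9*s^2 - 2*s - 1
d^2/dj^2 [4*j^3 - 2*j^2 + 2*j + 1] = 24*j - 4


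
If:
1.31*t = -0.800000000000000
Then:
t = -0.61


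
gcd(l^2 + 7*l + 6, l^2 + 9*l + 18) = l + 6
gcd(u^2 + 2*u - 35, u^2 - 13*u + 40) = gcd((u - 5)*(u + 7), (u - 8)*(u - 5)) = u - 5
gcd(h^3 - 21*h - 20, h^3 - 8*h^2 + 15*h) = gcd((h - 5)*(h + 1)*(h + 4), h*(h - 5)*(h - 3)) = h - 5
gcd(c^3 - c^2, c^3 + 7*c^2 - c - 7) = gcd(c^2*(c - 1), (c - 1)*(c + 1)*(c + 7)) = c - 1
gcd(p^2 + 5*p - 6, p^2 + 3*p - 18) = p + 6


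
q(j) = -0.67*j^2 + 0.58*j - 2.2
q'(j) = 0.58 - 1.34*j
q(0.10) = -2.15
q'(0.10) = 0.45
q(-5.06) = -22.29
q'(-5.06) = 7.36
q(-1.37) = -4.25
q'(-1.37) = 2.42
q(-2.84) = -9.25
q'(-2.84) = 4.39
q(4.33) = -12.25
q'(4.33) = -5.22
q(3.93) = -10.27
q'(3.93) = -4.69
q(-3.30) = -11.41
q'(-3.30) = 5.00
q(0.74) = -2.14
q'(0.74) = -0.41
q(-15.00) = -161.65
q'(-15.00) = 20.68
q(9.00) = -51.25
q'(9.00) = -11.48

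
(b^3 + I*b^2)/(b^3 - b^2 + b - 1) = b^2/(b^2 - b*(1 + I) + I)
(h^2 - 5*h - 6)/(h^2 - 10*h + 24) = (h + 1)/(h - 4)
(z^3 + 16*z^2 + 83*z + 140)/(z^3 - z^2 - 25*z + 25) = (z^2 + 11*z + 28)/(z^2 - 6*z + 5)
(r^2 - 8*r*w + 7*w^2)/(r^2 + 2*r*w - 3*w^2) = (r - 7*w)/(r + 3*w)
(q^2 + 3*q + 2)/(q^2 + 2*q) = (q + 1)/q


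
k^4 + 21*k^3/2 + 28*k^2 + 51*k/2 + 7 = (k + 1/2)*(k + 1)*(k + 2)*(k + 7)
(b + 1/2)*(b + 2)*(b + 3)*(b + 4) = b^4 + 19*b^3/2 + 61*b^2/2 + 37*b + 12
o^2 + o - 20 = (o - 4)*(o + 5)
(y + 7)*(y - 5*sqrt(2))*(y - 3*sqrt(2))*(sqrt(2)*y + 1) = sqrt(2)*y^4 - 15*y^3 + 7*sqrt(2)*y^3 - 105*y^2 + 22*sqrt(2)*y^2 + 30*y + 154*sqrt(2)*y + 210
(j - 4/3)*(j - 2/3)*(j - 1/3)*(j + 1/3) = j^4 - 2*j^3 + 7*j^2/9 + 2*j/9 - 8/81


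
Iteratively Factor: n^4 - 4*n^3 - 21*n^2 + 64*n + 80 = (n + 4)*(n^3 - 8*n^2 + 11*n + 20) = (n - 5)*(n + 4)*(n^2 - 3*n - 4) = (n - 5)*(n - 4)*(n + 4)*(n + 1)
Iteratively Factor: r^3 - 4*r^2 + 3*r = (r - 1)*(r^2 - 3*r) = r*(r - 1)*(r - 3)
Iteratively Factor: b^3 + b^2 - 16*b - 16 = (b + 1)*(b^2 - 16) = (b - 4)*(b + 1)*(b + 4)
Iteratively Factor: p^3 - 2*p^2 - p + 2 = (p - 2)*(p^2 - 1) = (p - 2)*(p + 1)*(p - 1)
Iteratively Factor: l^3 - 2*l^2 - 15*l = (l + 3)*(l^2 - 5*l) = (l - 5)*(l + 3)*(l)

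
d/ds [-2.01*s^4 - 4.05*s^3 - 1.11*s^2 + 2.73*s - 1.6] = -8.04*s^3 - 12.15*s^2 - 2.22*s + 2.73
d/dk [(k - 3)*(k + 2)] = 2*k - 1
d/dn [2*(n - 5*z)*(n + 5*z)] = 4*n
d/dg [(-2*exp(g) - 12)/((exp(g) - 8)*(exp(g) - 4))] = 2*(exp(2*g) + 12*exp(g) - 104)*exp(g)/(exp(4*g) - 24*exp(3*g) + 208*exp(2*g) - 768*exp(g) + 1024)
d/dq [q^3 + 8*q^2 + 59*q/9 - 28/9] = 3*q^2 + 16*q + 59/9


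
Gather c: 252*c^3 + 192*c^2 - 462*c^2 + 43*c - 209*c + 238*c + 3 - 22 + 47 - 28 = 252*c^3 - 270*c^2 + 72*c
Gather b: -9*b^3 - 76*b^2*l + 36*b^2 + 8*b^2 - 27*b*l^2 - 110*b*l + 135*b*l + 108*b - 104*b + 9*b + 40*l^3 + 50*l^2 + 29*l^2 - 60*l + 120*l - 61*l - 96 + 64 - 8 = -9*b^3 + b^2*(44 - 76*l) + b*(-27*l^2 + 25*l + 13) + 40*l^3 + 79*l^2 - l - 40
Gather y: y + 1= y + 1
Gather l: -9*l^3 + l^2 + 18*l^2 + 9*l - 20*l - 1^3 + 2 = -9*l^3 + 19*l^2 - 11*l + 1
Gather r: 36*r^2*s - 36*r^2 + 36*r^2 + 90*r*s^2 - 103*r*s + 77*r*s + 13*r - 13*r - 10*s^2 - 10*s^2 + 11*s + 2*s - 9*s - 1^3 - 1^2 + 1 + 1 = 36*r^2*s + r*(90*s^2 - 26*s) - 20*s^2 + 4*s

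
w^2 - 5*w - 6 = (w - 6)*(w + 1)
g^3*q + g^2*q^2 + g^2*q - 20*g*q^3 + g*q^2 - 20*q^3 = (g - 4*q)*(g + 5*q)*(g*q + q)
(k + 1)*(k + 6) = k^2 + 7*k + 6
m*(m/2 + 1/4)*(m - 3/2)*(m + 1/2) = m^4/2 - m^3/4 - 5*m^2/8 - 3*m/16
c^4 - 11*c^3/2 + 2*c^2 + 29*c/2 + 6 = (c - 4)*(c - 3)*(c + 1/2)*(c + 1)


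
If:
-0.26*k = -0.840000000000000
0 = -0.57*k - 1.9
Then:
No Solution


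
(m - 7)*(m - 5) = m^2 - 12*m + 35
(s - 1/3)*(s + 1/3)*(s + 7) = s^3 + 7*s^2 - s/9 - 7/9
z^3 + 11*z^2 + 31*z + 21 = (z + 1)*(z + 3)*(z + 7)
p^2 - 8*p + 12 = (p - 6)*(p - 2)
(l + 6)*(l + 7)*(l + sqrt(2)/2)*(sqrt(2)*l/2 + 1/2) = sqrt(2)*l^4/2 + l^3 + 13*sqrt(2)*l^3/2 + 13*l^2 + 85*sqrt(2)*l^2/4 + 13*sqrt(2)*l/4 + 42*l + 21*sqrt(2)/2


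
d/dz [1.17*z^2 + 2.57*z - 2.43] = 2.34*z + 2.57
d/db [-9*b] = -9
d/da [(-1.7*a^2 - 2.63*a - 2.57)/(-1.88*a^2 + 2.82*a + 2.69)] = (-9.7384*a^2 - 18.8092*a + 0.172699999999999)/(3.5344*a^4 - 10.6032*a^3 - 2.162*a^2 + 15.1716*a + 7.2361)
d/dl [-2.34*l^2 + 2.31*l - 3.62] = 2.31 - 4.68*l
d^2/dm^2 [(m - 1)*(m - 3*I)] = 2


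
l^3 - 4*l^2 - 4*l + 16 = (l - 4)*(l - 2)*(l + 2)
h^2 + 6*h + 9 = (h + 3)^2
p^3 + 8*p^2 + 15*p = p*(p + 3)*(p + 5)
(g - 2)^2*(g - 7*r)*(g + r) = g^4 - 6*g^3*r - 4*g^3 - 7*g^2*r^2 + 24*g^2*r + 4*g^2 + 28*g*r^2 - 24*g*r - 28*r^2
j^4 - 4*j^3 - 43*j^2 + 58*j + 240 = (j - 8)*(j - 3)*(j + 2)*(j + 5)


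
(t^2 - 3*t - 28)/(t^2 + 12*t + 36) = (t^2 - 3*t - 28)/(t^2 + 12*t + 36)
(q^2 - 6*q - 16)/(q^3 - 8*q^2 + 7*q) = (q^2 - 6*q - 16)/(q*(q^2 - 8*q + 7))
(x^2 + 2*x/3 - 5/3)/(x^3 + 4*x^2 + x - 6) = (x + 5/3)/(x^2 + 5*x + 6)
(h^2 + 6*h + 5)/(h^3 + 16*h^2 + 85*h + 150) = (h + 1)/(h^2 + 11*h + 30)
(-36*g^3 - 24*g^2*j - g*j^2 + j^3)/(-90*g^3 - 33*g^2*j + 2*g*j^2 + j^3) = (2*g + j)/(5*g + j)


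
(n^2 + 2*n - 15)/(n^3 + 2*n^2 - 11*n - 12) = (n + 5)/(n^2 + 5*n + 4)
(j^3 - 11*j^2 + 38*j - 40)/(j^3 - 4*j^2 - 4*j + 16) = (j - 5)/(j + 2)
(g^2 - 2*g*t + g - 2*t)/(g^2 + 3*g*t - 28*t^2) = (g^2 - 2*g*t + g - 2*t)/(g^2 + 3*g*t - 28*t^2)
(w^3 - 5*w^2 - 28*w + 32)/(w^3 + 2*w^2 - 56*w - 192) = (w - 1)/(w + 6)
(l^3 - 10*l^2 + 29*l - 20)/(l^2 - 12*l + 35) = (l^2 - 5*l + 4)/(l - 7)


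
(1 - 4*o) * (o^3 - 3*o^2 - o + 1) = -4*o^4 + 13*o^3 + o^2 - 5*o + 1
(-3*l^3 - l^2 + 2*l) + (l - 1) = -3*l^3 - l^2 + 3*l - 1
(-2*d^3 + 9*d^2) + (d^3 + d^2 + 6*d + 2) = -d^3 + 10*d^2 + 6*d + 2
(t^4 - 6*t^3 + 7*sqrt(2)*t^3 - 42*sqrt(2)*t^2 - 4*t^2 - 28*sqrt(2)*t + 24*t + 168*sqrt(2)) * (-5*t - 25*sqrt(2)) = -5*t^5 - 60*sqrt(2)*t^4 + 30*t^4 - 330*t^3 + 360*sqrt(2)*t^3 + 240*sqrt(2)*t^2 + 1980*t^2 - 1440*sqrt(2)*t + 1400*t - 8400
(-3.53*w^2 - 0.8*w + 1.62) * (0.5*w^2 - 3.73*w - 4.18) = -1.765*w^4 + 12.7669*w^3 + 18.5494*w^2 - 2.6986*w - 6.7716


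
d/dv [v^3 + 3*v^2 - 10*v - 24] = 3*v^2 + 6*v - 10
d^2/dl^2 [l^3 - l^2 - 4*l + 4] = 6*l - 2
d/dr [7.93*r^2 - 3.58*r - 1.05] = 15.86*r - 3.58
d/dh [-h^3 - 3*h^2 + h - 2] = -3*h^2 - 6*h + 1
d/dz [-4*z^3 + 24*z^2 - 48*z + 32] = -12*z^2 + 48*z - 48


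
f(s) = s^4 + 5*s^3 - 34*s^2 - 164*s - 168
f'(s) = 4*s^3 + 15*s^2 - 68*s - 164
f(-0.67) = -74.68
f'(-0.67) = -112.91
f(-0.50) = -95.06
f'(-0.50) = -126.75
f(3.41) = -789.12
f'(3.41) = -62.85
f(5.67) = -245.97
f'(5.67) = 661.81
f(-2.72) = -19.35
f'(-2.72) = 51.44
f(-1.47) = -11.60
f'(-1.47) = -44.33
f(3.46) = -792.05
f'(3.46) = -54.02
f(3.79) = -799.41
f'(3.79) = 11.50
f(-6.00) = -192.00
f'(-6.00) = -80.00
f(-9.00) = 1470.00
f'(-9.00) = -1253.00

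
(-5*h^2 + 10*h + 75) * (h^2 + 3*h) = -5*h^4 - 5*h^3 + 105*h^2 + 225*h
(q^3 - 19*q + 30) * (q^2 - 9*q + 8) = q^5 - 9*q^4 - 11*q^3 + 201*q^2 - 422*q + 240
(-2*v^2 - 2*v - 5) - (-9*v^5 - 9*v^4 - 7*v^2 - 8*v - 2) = 9*v^5 + 9*v^4 + 5*v^2 + 6*v - 3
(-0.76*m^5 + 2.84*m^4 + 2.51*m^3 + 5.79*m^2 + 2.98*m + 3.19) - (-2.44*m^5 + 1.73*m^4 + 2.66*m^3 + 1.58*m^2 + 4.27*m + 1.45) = 1.68*m^5 + 1.11*m^4 - 0.15*m^3 + 4.21*m^2 - 1.29*m + 1.74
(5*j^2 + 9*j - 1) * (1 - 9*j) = -45*j^3 - 76*j^2 + 18*j - 1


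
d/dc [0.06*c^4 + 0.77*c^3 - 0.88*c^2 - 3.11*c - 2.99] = 0.24*c^3 + 2.31*c^2 - 1.76*c - 3.11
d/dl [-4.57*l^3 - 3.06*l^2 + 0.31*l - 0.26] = -13.71*l^2 - 6.12*l + 0.31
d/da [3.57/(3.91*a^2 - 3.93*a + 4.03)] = (14.0301 - 27.9174*a)/(3.91*a^2 - 3.93*a + 4.03)^2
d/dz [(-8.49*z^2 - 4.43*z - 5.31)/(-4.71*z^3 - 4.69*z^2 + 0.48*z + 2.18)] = (-39.9879*z^4 - 41.7306*z^3 - 99.8822*z^2 - 86.8242*z - 7.1086)/(22.1841*z^6 + 44.1798*z^5 + 17.4745*z^4 - 25.038*z^3 - 20.218*z^2 + 2.0928*z + 4.7524)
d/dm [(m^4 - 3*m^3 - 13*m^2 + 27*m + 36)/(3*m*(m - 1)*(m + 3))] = (m^4 - 2*m^3 + m^2 - 24*m + 12)/(3*m^2*(m^2 - 2*m + 1))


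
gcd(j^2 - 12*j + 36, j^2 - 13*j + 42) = j - 6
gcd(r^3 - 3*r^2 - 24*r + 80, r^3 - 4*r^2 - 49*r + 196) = r - 4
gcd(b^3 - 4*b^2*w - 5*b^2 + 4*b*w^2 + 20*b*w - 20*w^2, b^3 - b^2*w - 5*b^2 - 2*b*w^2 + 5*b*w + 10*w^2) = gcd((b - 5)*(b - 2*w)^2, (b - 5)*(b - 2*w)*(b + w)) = -b^2 + 2*b*w + 5*b - 10*w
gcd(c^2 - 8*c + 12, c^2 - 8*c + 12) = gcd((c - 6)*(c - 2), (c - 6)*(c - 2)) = c^2 - 8*c + 12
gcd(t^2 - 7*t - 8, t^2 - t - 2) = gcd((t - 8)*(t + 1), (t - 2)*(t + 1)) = t + 1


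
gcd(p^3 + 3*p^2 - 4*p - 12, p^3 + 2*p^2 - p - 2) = p + 2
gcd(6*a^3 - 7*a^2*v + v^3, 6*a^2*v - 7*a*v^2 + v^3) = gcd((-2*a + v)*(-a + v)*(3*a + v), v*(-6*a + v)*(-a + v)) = -a + v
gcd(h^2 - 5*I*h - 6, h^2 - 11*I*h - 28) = 1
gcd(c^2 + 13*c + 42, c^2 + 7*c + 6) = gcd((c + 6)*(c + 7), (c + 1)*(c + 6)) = c + 6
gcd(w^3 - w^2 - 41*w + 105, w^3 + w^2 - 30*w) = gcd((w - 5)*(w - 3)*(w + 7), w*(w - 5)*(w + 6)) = w - 5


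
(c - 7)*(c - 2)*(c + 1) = c^3 - 8*c^2 + 5*c + 14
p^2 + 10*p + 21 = (p + 3)*(p + 7)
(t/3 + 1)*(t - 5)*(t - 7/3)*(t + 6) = t^4/3 + 5*t^3/9 - 109*t^2/9 - 9*t + 70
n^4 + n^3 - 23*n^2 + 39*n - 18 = (n - 3)*(n - 1)^2*(n + 6)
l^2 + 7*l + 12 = (l + 3)*(l + 4)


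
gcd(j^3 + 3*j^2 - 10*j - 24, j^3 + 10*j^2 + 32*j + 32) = j^2 + 6*j + 8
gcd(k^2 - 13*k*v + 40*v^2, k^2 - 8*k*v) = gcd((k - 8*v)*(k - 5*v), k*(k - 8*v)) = -k + 8*v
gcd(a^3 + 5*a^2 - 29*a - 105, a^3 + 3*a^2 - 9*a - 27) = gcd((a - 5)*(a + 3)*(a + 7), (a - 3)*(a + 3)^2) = a + 3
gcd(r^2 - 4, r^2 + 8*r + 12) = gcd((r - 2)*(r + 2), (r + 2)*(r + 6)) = r + 2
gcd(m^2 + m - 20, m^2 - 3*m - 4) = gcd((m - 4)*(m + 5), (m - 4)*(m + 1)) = m - 4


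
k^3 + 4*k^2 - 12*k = k*(k - 2)*(k + 6)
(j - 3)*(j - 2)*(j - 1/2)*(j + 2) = j^4 - 7*j^3/2 - 5*j^2/2 + 14*j - 6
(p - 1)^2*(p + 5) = p^3 + 3*p^2 - 9*p + 5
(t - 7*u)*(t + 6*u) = t^2 - t*u - 42*u^2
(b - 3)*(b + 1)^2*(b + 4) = b^4 + 3*b^3 - 9*b^2 - 23*b - 12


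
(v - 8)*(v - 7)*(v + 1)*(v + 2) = v^4 - 12*v^3 + 13*v^2 + 138*v + 112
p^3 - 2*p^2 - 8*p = p*(p - 4)*(p + 2)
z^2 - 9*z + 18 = (z - 6)*(z - 3)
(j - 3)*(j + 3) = j^2 - 9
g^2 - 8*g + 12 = (g - 6)*(g - 2)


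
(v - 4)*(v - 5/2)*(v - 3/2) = v^3 - 8*v^2 + 79*v/4 - 15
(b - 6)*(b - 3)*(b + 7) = b^3 - 2*b^2 - 45*b + 126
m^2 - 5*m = m*(m - 5)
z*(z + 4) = z^2 + 4*z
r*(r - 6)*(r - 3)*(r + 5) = r^4 - 4*r^3 - 27*r^2 + 90*r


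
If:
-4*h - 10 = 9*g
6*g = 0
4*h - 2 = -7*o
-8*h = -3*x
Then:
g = 0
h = -5/2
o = 12/7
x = -20/3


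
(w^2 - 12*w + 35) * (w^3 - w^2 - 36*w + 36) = w^5 - 13*w^4 + 11*w^3 + 433*w^2 - 1692*w + 1260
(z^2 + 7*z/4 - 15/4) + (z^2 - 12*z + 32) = 2*z^2 - 41*z/4 + 113/4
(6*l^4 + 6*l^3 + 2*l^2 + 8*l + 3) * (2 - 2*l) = -12*l^5 + 8*l^3 - 12*l^2 + 10*l + 6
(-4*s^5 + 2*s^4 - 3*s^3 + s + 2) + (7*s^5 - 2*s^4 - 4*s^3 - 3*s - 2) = 3*s^5 - 7*s^3 - 2*s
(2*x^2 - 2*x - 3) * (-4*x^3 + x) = -8*x^5 + 8*x^4 + 14*x^3 - 2*x^2 - 3*x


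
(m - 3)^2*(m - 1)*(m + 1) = m^4 - 6*m^3 + 8*m^2 + 6*m - 9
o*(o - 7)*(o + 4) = o^3 - 3*o^2 - 28*o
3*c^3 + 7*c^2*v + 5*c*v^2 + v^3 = (c + v)^2*(3*c + v)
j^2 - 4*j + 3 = (j - 3)*(j - 1)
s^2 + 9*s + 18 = (s + 3)*(s + 6)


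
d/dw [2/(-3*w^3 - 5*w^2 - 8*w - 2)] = 2*(9*w^2 + 10*w + 8)/(3*w^3 + 5*w^2 + 8*w + 2)^2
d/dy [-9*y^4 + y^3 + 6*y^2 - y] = -36*y^3 + 3*y^2 + 12*y - 1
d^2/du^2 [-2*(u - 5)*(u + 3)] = -4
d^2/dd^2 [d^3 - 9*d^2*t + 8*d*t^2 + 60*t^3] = 6*d - 18*t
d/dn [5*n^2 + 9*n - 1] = 10*n + 9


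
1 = 1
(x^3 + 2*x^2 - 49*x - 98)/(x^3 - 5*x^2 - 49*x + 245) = (x + 2)/(x - 5)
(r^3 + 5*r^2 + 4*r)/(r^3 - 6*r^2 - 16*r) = (r^2 + 5*r + 4)/(r^2 - 6*r - 16)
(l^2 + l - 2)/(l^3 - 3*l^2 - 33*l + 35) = (l + 2)/(l^2 - 2*l - 35)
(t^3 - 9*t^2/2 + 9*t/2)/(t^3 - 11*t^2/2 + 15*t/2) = (2*t - 3)/(2*t - 5)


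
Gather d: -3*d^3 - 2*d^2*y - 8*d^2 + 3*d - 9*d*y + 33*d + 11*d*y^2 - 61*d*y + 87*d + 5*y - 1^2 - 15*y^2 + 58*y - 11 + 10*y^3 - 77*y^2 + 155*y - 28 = -3*d^3 + d^2*(-2*y - 8) + d*(11*y^2 - 70*y + 123) + 10*y^3 - 92*y^2 + 218*y - 40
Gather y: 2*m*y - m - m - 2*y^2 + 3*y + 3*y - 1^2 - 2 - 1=-2*m - 2*y^2 + y*(2*m + 6) - 4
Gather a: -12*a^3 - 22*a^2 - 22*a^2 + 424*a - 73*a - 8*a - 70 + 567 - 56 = -12*a^3 - 44*a^2 + 343*a + 441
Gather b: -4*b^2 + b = -4*b^2 + b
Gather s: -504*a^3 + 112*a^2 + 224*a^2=-504*a^3 + 336*a^2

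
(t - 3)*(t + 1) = t^2 - 2*t - 3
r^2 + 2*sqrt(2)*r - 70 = (r - 5*sqrt(2))*(r + 7*sqrt(2))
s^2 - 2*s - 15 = (s - 5)*(s + 3)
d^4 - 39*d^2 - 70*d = d*(d - 7)*(d + 2)*(d + 5)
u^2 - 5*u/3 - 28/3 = (u - 4)*(u + 7/3)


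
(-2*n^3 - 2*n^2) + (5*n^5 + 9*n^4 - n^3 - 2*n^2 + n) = 5*n^5 + 9*n^4 - 3*n^3 - 4*n^2 + n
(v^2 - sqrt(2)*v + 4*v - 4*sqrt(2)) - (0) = v^2 - sqrt(2)*v + 4*v - 4*sqrt(2)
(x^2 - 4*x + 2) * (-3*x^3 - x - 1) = -3*x^5 + 12*x^4 - 7*x^3 + 3*x^2 + 2*x - 2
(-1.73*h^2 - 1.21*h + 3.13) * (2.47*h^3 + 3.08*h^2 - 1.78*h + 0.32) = -4.2731*h^5 - 8.3171*h^4 + 7.0837*h^3 + 11.2406*h^2 - 5.9586*h + 1.0016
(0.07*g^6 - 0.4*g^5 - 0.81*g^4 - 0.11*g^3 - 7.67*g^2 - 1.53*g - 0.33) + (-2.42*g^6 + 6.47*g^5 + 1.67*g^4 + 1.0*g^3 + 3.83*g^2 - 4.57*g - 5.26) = -2.35*g^6 + 6.07*g^5 + 0.86*g^4 + 0.89*g^3 - 3.84*g^2 - 6.1*g - 5.59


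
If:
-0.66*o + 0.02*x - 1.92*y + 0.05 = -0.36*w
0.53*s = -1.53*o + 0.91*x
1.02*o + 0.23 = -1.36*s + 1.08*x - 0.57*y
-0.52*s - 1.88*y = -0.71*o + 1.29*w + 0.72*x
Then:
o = 0.124007644424413 - 2.1653682291938*y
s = -3.13719132829548*y - 0.179635694389417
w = 1.66725988229385*y + 0.082687715758373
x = 0.103873382354901 - 5.46782944468475*y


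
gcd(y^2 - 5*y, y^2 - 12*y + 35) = y - 5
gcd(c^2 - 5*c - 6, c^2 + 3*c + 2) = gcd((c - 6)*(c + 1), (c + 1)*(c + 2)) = c + 1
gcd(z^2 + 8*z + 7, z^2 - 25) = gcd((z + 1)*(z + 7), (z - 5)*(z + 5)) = 1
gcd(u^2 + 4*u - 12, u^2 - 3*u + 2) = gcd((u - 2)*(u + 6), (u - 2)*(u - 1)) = u - 2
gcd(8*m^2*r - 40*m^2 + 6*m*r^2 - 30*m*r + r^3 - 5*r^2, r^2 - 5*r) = r - 5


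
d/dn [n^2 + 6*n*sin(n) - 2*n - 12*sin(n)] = 6*n*cos(n) + 2*n + 6*sin(n) - 12*cos(n) - 2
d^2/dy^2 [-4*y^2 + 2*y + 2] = -8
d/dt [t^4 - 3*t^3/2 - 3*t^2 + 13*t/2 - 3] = 4*t^3 - 9*t^2/2 - 6*t + 13/2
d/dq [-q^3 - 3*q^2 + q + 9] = -3*q^2 - 6*q + 1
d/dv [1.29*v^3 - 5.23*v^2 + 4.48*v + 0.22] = 3.87*v^2 - 10.46*v + 4.48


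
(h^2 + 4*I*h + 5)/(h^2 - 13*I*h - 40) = (h^2 + 4*I*h + 5)/(h^2 - 13*I*h - 40)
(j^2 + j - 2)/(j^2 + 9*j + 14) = (j - 1)/(j + 7)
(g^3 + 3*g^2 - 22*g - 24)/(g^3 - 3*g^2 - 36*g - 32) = (g^2 + 2*g - 24)/(g^2 - 4*g - 32)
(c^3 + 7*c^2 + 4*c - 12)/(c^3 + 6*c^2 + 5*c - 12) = (c^2 + 8*c + 12)/(c^2 + 7*c + 12)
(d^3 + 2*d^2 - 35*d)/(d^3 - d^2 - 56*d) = (d - 5)/(d - 8)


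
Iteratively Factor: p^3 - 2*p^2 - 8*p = (p - 4)*(p^2 + 2*p) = (p - 4)*(p + 2)*(p)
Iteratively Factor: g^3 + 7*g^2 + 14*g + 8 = (g + 4)*(g^2 + 3*g + 2) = (g + 2)*(g + 4)*(g + 1)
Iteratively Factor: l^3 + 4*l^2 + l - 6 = (l + 2)*(l^2 + 2*l - 3) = (l - 1)*(l + 2)*(l + 3)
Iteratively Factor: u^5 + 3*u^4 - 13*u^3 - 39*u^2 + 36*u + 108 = (u + 2)*(u^4 + u^3 - 15*u^2 - 9*u + 54) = (u - 2)*(u + 2)*(u^3 + 3*u^2 - 9*u - 27) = (u - 2)*(u + 2)*(u + 3)*(u^2 - 9) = (u - 2)*(u + 2)*(u + 3)^2*(u - 3)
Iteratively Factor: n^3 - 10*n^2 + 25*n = (n - 5)*(n^2 - 5*n) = n*(n - 5)*(n - 5)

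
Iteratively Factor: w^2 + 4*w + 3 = (w + 3)*(w + 1)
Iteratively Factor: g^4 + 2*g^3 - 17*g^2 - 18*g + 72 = (g + 3)*(g^3 - g^2 - 14*g + 24) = (g - 3)*(g + 3)*(g^2 + 2*g - 8) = (g - 3)*(g + 3)*(g + 4)*(g - 2)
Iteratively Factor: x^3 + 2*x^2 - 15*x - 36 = (x + 3)*(x^2 - x - 12) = (x + 3)^2*(x - 4)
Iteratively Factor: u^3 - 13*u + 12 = (u - 1)*(u^2 + u - 12) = (u - 3)*(u - 1)*(u + 4)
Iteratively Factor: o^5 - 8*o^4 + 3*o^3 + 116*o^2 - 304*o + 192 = (o + 4)*(o^4 - 12*o^3 + 51*o^2 - 88*o + 48) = (o - 4)*(o + 4)*(o^3 - 8*o^2 + 19*o - 12) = (o - 4)*(o - 3)*(o + 4)*(o^2 - 5*o + 4) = (o - 4)*(o - 3)*(o - 1)*(o + 4)*(o - 4)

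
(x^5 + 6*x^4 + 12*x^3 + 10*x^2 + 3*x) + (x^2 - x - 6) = x^5 + 6*x^4 + 12*x^3 + 11*x^2 + 2*x - 6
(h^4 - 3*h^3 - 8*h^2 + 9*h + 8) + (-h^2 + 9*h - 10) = h^4 - 3*h^3 - 9*h^2 + 18*h - 2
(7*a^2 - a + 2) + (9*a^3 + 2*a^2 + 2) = 9*a^3 + 9*a^2 - a + 4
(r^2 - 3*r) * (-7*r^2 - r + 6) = -7*r^4 + 20*r^3 + 9*r^2 - 18*r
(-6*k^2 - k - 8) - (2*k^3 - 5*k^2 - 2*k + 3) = -2*k^3 - k^2 + k - 11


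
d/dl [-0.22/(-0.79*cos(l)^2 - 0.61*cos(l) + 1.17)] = (0.3476*cos(l) + 0.1342)*sin(l)/(0.79*cos(l)^2 + 0.61*cos(l) - 1.17)^2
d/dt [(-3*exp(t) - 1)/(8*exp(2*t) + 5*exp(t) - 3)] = ((3*exp(t) + 1)*(16*exp(t) + 5) - 24*exp(2*t) - 15*exp(t) + 9)*exp(t)/(8*exp(2*t) + 5*exp(t) - 3)^2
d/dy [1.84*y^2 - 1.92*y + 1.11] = 3.68*y - 1.92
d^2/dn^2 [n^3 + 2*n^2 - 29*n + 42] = 6*n + 4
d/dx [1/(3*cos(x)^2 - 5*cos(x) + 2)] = (6*cos(x) - 5)*sin(x)/(3*cos(x)^2 - 5*cos(x) + 2)^2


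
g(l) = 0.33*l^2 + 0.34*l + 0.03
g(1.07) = 0.77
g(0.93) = 0.63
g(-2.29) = 0.98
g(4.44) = 8.05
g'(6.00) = 4.30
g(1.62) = 1.45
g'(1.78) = 1.51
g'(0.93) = 0.95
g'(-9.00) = -5.60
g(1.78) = 1.68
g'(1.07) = 1.05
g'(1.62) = 1.41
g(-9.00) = 23.70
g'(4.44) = 3.27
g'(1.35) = 1.23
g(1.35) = 1.09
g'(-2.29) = -1.17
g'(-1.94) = -0.94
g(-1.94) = 0.61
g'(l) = 0.66*l + 0.34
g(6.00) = 13.95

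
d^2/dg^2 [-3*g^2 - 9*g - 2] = -6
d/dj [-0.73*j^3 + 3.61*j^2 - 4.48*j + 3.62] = -2.19*j^2 + 7.22*j - 4.48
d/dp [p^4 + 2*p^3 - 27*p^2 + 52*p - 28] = 4*p^3 + 6*p^2 - 54*p + 52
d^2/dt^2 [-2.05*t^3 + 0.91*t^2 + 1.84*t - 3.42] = 1.82 - 12.3*t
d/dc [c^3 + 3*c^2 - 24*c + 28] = 3*c^2 + 6*c - 24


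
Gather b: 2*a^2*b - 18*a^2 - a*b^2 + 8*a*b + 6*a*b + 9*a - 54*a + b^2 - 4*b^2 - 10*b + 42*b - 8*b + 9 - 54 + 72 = -18*a^2 - 45*a + b^2*(-a - 3) + b*(2*a^2 + 14*a + 24) + 27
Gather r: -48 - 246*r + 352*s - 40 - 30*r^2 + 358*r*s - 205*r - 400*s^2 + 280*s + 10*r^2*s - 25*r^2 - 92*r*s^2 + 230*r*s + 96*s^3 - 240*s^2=r^2*(10*s - 55) + r*(-92*s^2 + 588*s - 451) + 96*s^3 - 640*s^2 + 632*s - 88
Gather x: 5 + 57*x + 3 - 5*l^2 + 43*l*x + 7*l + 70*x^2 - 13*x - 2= -5*l^2 + 7*l + 70*x^2 + x*(43*l + 44) + 6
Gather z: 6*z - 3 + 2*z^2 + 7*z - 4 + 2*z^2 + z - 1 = 4*z^2 + 14*z - 8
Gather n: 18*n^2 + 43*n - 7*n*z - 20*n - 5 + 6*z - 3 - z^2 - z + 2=18*n^2 + n*(23 - 7*z) - z^2 + 5*z - 6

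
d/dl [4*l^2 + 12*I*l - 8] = 8*l + 12*I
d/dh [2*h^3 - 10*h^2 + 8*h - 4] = 6*h^2 - 20*h + 8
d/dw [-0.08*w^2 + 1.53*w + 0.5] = 1.53 - 0.16*w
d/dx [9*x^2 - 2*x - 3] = 18*x - 2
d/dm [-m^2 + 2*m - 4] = 2 - 2*m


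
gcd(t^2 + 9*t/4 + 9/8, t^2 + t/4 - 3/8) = t + 3/4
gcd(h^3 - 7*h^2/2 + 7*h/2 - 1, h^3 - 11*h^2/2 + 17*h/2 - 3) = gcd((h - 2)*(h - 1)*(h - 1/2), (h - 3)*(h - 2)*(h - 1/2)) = h^2 - 5*h/2 + 1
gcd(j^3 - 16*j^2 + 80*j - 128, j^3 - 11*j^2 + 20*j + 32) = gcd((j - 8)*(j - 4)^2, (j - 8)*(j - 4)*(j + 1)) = j^2 - 12*j + 32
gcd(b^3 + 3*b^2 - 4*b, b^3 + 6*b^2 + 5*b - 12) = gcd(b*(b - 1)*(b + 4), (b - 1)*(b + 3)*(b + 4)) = b^2 + 3*b - 4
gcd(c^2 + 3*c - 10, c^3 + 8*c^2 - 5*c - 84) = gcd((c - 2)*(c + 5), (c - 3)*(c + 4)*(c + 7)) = 1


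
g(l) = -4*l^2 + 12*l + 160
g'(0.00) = 12.00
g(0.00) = 160.00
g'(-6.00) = 60.00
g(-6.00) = -56.00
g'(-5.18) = 53.44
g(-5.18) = -9.49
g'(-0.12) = 12.96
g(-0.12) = 158.50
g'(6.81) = -42.48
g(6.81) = 56.22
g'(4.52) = -24.16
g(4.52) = 132.52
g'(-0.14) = 13.12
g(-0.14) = 158.24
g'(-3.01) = 36.08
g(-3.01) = 87.64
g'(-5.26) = 54.08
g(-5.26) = -13.79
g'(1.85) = -2.80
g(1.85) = 168.51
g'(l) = 12 - 8*l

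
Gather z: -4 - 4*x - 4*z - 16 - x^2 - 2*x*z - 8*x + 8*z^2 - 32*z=-x^2 - 12*x + 8*z^2 + z*(-2*x - 36) - 20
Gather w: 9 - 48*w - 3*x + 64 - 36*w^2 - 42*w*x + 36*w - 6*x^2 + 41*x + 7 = -36*w^2 + w*(-42*x - 12) - 6*x^2 + 38*x + 80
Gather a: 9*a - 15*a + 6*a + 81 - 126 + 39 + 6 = 0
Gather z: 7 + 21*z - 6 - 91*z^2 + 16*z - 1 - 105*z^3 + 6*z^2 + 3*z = -105*z^3 - 85*z^2 + 40*z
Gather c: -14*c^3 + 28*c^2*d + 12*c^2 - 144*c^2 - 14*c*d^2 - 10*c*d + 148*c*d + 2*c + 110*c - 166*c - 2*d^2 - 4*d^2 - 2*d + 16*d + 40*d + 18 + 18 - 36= -14*c^3 + c^2*(28*d - 132) + c*(-14*d^2 + 138*d - 54) - 6*d^2 + 54*d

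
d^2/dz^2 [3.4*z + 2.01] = 0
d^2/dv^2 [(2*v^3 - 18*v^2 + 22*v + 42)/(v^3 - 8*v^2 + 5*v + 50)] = 4*(-v^4 + 8*v^3 - 198*v^2 + 340*v - 653)/(v^7 - 14*v^6 + 42*v^5 + 168*v^4 - 735*v^3 - 1050*v^2 + 3500*v + 5000)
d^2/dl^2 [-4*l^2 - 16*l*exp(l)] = -16*l*exp(l) - 32*exp(l) - 8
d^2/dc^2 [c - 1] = 0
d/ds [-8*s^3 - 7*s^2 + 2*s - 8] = -24*s^2 - 14*s + 2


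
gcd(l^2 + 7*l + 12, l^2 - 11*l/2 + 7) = 1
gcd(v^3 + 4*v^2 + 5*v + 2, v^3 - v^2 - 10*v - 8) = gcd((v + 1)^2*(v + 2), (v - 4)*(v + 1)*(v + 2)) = v^2 + 3*v + 2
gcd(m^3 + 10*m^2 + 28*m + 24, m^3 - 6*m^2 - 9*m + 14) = m + 2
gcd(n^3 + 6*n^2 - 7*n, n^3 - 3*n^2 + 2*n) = n^2 - n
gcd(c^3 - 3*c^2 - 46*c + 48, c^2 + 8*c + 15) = 1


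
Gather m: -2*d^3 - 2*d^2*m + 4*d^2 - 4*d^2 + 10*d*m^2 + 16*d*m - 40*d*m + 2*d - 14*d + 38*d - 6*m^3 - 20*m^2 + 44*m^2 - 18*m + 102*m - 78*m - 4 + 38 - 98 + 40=-2*d^3 + 26*d - 6*m^3 + m^2*(10*d + 24) + m*(-2*d^2 - 24*d + 6) - 24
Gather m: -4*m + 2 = 2 - 4*m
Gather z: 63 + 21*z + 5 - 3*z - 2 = 18*z + 66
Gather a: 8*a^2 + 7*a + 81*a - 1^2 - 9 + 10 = 8*a^2 + 88*a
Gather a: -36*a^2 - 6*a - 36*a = -36*a^2 - 42*a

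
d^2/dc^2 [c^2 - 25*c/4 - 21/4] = 2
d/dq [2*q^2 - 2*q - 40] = 4*q - 2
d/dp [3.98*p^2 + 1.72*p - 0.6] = 7.96*p + 1.72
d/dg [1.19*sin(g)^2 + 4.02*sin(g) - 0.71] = (2.38*sin(g) + 4.02)*cos(g)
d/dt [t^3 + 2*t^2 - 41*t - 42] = 3*t^2 + 4*t - 41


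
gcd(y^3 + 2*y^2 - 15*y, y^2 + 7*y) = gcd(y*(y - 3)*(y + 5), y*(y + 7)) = y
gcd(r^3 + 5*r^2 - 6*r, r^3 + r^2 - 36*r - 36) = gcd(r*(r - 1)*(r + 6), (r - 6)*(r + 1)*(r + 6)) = r + 6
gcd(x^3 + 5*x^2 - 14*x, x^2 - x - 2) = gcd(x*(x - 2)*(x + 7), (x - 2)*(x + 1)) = x - 2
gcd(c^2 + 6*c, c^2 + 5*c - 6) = c + 6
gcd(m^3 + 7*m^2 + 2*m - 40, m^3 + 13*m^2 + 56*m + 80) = m^2 + 9*m + 20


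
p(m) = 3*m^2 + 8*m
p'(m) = 6*m + 8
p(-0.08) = -0.62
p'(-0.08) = 7.52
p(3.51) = 65.04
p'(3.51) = 29.06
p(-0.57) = -3.59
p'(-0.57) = 4.58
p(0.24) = 2.09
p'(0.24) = 9.44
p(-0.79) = -4.45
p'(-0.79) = 3.26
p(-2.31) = -2.47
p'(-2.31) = -5.86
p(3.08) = 53.10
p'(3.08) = 26.48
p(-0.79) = -4.45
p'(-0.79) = 3.26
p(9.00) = 315.00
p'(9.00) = 62.00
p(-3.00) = 3.00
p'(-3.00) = -10.00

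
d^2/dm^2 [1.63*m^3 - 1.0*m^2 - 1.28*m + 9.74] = 9.78*m - 2.0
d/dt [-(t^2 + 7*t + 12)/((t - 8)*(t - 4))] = (19*t^2 - 40*t - 368)/(t^4 - 24*t^3 + 208*t^2 - 768*t + 1024)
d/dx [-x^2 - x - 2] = -2*x - 1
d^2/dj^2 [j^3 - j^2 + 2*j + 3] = 6*j - 2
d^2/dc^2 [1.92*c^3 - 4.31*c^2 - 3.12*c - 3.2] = 11.52*c - 8.62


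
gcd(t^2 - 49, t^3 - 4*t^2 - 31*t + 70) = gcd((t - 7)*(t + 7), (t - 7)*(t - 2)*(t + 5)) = t - 7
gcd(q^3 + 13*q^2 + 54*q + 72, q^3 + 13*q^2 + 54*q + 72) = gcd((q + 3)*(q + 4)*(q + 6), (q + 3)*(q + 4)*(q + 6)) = q^3 + 13*q^2 + 54*q + 72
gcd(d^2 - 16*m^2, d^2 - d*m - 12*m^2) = d - 4*m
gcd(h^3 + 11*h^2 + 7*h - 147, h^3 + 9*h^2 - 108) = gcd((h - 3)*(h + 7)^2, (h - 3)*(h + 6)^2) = h - 3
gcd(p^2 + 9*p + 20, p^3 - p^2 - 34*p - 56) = p + 4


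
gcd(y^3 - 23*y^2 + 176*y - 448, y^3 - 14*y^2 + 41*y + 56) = y^2 - 15*y + 56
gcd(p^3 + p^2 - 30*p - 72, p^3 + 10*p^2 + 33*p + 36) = p^2 + 7*p + 12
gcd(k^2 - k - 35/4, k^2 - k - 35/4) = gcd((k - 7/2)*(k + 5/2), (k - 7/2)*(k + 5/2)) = k^2 - k - 35/4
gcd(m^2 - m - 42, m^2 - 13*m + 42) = m - 7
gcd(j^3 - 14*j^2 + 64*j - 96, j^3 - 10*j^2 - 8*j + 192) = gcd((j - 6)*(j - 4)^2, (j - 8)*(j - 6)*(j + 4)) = j - 6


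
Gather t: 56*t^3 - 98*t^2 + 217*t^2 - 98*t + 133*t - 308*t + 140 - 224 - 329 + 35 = 56*t^3 + 119*t^2 - 273*t - 378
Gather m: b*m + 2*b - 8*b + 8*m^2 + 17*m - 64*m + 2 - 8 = -6*b + 8*m^2 + m*(b - 47) - 6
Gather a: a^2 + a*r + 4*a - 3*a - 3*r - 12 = a^2 + a*(r + 1) - 3*r - 12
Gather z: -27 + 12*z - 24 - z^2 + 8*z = -z^2 + 20*z - 51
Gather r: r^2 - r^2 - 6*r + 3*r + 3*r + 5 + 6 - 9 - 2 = 0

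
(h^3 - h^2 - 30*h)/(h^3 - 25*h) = (h - 6)/(h - 5)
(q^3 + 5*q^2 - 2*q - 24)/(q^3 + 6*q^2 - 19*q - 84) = (q^2 + 2*q - 8)/(q^2 + 3*q - 28)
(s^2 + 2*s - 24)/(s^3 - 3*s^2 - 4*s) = (s + 6)/(s*(s + 1))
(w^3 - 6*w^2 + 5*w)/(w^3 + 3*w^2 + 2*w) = (w^2 - 6*w + 5)/(w^2 + 3*w + 2)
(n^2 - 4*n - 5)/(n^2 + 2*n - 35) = (n + 1)/(n + 7)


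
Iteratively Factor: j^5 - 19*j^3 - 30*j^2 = (j - 5)*(j^4 + 5*j^3 + 6*j^2) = j*(j - 5)*(j^3 + 5*j^2 + 6*j) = j^2*(j - 5)*(j^2 + 5*j + 6) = j^2*(j - 5)*(j + 2)*(j + 3)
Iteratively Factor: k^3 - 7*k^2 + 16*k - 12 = (k - 2)*(k^2 - 5*k + 6) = (k - 2)^2*(k - 3)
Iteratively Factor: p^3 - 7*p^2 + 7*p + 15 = (p - 3)*(p^2 - 4*p - 5) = (p - 5)*(p - 3)*(p + 1)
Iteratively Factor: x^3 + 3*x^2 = (x + 3)*(x^2) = x*(x + 3)*(x)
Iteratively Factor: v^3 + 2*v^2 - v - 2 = (v + 2)*(v^2 - 1) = (v - 1)*(v + 2)*(v + 1)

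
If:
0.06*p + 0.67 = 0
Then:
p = -11.17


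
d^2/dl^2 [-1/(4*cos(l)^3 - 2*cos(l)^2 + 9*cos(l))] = ((-12*cos(l) + 4*cos(2*l) - 9*cos(3*l))*(4*cos(l)^2 - 2*cos(l) + 9)*cos(l) - 2*(12*cos(l)^2 - 4*cos(l) + 9)^2*sin(l)^2)/((4*cos(l)^2 - 2*cos(l) + 9)^3*cos(l)^3)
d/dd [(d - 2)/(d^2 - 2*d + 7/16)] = 16*(16*d^2 - 32*d - 32*(d - 2)*(d - 1) + 7)/(16*d^2 - 32*d + 7)^2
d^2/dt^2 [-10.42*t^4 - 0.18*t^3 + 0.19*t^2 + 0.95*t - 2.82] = -125.04*t^2 - 1.08*t + 0.38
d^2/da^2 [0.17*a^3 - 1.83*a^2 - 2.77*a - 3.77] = 1.02*a - 3.66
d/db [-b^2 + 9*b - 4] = 9 - 2*b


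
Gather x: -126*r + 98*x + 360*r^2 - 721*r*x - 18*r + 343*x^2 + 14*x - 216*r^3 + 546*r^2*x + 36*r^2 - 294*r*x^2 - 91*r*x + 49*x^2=-216*r^3 + 396*r^2 - 144*r + x^2*(392 - 294*r) + x*(546*r^2 - 812*r + 112)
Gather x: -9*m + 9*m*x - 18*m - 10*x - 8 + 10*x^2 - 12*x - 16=-27*m + 10*x^2 + x*(9*m - 22) - 24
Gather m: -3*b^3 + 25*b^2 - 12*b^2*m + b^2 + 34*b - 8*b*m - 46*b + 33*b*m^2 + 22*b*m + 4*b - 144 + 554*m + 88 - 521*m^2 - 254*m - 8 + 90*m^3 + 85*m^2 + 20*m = -3*b^3 + 26*b^2 - 8*b + 90*m^3 + m^2*(33*b - 436) + m*(-12*b^2 + 14*b + 320) - 64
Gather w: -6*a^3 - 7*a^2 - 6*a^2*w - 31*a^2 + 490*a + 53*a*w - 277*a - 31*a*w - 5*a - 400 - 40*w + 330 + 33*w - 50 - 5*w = -6*a^3 - 38*a^2 + 208*a + w*(-6*a^2 + 22*a - 12) - 120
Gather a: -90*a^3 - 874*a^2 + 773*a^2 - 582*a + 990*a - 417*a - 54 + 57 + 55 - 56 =-90*a^3 - 101*a^2 - 9*a + 2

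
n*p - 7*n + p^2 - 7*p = (n + p)*(p - 7)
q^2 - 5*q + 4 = (q - 4)*(q - 1)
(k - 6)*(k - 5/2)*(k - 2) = k^3 - 21*k^2/2 + 32*k - 30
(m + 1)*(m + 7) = m^2 + 8*m + 7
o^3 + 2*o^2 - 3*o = o*(o - 1)*(o + 3)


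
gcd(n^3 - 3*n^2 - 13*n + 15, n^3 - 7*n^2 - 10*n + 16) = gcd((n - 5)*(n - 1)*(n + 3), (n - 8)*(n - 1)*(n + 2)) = n - 1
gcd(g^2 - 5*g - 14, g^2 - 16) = 1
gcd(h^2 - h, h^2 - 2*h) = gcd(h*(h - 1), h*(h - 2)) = h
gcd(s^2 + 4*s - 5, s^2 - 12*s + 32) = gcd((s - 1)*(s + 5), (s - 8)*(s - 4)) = 1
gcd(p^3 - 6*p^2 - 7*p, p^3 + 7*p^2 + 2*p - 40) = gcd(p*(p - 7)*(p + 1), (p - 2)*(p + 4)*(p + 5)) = 1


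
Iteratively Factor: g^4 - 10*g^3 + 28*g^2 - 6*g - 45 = (g + 1)*(g^3 - 11*g^2 + 39*g - 45) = (g - 3)*(g + 1)*(g^2 - 8*g + 15) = (g - 3)^2*(g + 1)*(g - 5)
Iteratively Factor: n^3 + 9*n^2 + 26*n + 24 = (n + 4)*(n^2 + 5*n + 6) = (n + 2)*(n + 4)*(n + 3)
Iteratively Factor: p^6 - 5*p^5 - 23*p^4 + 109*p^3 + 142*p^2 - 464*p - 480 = (p - 4)*(p^5 - p^4 - 27*p^3 + p^2 + 146*p + 120) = (p - 4)*(p + 1)*(p^4 - 2*p^3 - 25*p^2 + 26*p + 120) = (p - 5)*(p - 4)*(p + 1)*(p^3 + 3*p^2 - 10*p - 24) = (p - 5)*(p - 4)*(p + 1)*(p + 4)*(p^2 - p - 6) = (p - 5)*(p - 4)*(p + 1)*(p + 2)*(p + 4)*(p - 3)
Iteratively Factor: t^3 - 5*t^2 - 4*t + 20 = (t - 2)*(t^2 - 3*t - 10) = (t - 2)*(t + 2)*(t - 5)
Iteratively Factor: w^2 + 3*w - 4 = (w - 1)*(w + 4)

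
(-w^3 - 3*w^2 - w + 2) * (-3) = 3*w^3 + 9*w^2 + 3*w - 6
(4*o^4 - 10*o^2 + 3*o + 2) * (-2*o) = -8*o^5 + 20*o^3 - 6*o^2 - 4*o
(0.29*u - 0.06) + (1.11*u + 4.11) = 1.4*u + 4.05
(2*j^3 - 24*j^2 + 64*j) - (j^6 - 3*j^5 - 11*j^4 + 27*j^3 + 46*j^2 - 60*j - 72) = -j^6 + 3*j^5 + 11*j^4 - 25*j^3 - 70*j^2 + 124*j + 72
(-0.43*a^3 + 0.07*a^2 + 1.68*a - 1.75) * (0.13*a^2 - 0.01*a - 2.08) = -0.0559*a^5 + 0.0134*a^4 + 1.1121*a^3 - 0.3899*a^2 - 3.4769*a + 3.64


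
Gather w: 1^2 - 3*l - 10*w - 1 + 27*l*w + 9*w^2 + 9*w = -3*l + 9*w^2 + w*(27*l - 1)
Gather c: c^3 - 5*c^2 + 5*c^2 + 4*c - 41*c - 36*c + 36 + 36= c^3 - 73*c + 72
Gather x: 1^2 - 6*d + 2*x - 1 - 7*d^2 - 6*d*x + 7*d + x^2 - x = -7*d^2 + d + x^2 + x*(1 - 6*d)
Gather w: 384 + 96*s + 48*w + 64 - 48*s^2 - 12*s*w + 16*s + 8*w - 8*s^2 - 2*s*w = -56*s^2 + 112*s + w*(56 - 14*s) + 448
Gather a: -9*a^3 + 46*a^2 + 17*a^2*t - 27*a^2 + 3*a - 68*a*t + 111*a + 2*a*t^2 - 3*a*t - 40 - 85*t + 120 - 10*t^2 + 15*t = -9*a^3 + a^2*(17*t + 19) + a*(2*t^2 - 71*t + 114) - 10*t^2 - 70*t + 80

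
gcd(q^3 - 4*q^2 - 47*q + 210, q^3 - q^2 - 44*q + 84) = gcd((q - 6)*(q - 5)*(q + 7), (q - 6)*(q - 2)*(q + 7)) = q^2 + q - 42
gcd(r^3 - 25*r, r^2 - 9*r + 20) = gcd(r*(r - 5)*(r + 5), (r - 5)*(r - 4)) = r - 5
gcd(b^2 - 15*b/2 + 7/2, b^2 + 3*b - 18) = 1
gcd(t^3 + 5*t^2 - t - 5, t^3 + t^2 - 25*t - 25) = t^2 + 6*t + 5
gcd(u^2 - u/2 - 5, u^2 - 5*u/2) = u - 5/2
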